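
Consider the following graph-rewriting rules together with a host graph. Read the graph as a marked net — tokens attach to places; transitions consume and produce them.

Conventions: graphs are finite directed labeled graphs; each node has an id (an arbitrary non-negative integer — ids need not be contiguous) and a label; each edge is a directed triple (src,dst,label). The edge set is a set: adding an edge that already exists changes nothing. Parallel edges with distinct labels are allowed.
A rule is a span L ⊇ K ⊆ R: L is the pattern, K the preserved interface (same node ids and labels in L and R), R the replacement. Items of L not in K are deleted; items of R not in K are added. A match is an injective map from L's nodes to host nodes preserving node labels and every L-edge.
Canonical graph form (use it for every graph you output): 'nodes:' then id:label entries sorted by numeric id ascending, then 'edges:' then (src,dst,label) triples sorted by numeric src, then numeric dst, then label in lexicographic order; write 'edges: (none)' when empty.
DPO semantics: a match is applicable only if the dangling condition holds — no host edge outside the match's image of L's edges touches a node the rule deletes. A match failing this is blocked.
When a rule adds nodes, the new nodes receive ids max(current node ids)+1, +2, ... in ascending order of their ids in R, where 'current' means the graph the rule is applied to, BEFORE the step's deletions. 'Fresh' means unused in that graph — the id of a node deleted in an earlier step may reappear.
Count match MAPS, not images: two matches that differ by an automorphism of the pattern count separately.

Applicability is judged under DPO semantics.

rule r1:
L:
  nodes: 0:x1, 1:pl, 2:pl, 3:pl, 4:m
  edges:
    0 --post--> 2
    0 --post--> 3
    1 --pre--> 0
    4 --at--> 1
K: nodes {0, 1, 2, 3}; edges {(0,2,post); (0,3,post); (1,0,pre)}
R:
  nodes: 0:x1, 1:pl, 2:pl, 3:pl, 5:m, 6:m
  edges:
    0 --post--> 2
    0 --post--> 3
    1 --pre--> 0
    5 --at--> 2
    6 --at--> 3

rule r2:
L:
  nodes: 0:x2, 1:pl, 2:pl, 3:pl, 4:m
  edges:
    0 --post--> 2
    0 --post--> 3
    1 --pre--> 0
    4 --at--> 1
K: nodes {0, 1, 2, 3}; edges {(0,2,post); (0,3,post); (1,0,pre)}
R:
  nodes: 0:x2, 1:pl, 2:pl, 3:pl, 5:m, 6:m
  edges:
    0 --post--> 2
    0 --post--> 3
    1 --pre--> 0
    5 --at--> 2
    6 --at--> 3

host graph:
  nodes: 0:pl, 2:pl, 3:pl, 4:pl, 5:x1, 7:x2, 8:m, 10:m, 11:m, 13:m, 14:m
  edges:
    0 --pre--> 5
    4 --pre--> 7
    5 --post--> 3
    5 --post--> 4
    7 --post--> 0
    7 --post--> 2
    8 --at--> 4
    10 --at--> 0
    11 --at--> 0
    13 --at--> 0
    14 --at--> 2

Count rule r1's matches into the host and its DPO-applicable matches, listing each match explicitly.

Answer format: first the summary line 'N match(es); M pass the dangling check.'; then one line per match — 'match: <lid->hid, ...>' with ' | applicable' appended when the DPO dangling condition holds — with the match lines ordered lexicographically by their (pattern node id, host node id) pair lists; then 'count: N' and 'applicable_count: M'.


6 match(es); 6 pass the dangling check.
match: 0->5, 1->0, 2->3, 3->4, 4->10 | applicable
match: 0->5, 1->0, 2->3, 3->4, 4->11 | applicable
match: 0->5, 1->0, 2->3, 3->4, 4->13 | applicable
match: 0->5, 1->0, 2->4, 3->3, 4->10 | applicable
match: 0->5, 1->0, 2->4, 3->3, 4->11 | applicable
match: 0->5, 1->0, 2->4, 3->3, 4->13 | applicable
count: 6
applicable_count: 6


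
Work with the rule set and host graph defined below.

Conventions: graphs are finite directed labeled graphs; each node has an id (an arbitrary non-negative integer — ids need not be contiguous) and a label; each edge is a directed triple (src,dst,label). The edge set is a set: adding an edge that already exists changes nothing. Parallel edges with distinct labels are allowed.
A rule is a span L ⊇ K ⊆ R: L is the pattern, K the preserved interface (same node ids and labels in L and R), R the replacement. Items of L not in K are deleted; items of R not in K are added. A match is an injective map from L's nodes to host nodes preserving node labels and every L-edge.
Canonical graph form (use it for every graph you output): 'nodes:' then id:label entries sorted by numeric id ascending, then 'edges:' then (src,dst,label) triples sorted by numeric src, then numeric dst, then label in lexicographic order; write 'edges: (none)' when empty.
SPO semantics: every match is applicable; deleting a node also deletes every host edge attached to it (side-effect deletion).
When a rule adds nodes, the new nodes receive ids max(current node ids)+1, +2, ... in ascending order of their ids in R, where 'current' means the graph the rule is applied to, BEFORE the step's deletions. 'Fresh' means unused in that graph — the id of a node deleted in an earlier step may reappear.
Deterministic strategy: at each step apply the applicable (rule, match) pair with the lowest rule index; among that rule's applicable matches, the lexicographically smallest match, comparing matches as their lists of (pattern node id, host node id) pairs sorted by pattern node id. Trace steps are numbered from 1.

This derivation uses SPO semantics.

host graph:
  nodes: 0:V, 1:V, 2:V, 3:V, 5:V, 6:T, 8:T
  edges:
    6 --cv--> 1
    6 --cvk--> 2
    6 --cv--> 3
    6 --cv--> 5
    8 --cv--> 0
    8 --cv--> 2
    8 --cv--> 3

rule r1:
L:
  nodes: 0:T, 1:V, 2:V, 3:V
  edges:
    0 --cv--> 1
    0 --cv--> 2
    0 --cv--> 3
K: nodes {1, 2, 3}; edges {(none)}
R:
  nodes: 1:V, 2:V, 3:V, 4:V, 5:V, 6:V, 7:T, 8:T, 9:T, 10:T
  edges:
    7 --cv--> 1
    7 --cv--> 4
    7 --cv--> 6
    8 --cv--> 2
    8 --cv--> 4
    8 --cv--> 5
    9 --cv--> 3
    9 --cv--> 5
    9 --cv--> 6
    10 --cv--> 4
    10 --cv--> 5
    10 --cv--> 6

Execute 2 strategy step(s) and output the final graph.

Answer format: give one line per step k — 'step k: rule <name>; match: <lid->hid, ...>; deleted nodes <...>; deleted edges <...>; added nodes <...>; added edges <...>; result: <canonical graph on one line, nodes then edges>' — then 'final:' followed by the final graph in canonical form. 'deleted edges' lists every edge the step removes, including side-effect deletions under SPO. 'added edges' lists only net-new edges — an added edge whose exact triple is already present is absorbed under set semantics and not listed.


step 1: rule r1; match: 0->6, 1->1, 2->3, 3->5; deleted nodes 6; deleted edges (6,1,cv); (6,2,cvk); (6,3,cv); (6,5,cv); added nodes 9, 10, 11, 12, 13, 14, 15; added edges (12,1,cv); (12,9,cv); (12,11,cv); (13,3,cv); (13,9,cv); (13,10,cv); (14,5,cv); (14,10,cv); (14,11,cv); (15,9,cv); (15,10,cv); (15,11,cv); result: nodes: 0:V, 1:V, 2:V, 3:V, 5:V, 8:T, 9:V, 10:V, 11:V, 12:T, 13:T, 14:T, 15:T edges: (8,0,cv); (8,2,cv); (8,3,cv); (12,1,cv); (12,9,cv); (12,11,cv); (13,3,cv); (13,9,cv); (13,10,cv); (14,5,cv); (14,10,cv); (14,11,cv); (15,9,cv); (15,10,cv); (15,11,cv)
step 2: rule r1; match: 0->8, 1->0, 2->2, 3->3; deleted nodes 8; deleted edges (8,0,cv); (8,2,cv); (8,3,cv); added nodes 16, 17, 18, 19, 20, 21, 22; added edges (19,0,cv); (19,16,cv); (19,18,cv); (20,2,cv); (20,16,cv); (20,17,cv); (21,3,cv); (21,17,cv); (21,18,cv); (22,16,cv); (22,17,cv); (22,18,cv); result: nodes: 0:V, 1:V, 2:V, 3:V, 5:V, 9:V, 10:V, 11:V, 12:T, 13:T, 14:T, 15:T, 16:V, 17:V, 18:V, 19:T, 20:T, 21:T, 22:T edges: (12,1,cv); (12,9,cv); (12,11,cv); (13,3,cv); (13,9,cv); (13,10,cv); (14,5,cv); (14,10,cv); (14,11,cv); (15,9,cv); (15,10,cv); (15,11,cv); (19,0,cv); (19,16,cv); (19,18,cv); (20,2,cv); (20,16,cv); (20,17,cv); (21,3,cv); (21,17,cv); (21,18,cv); (22,16,cv); (22,17,cv); (22,18,cv)
final:
nodes: 0:V, 1:V, 2:V, 3:V, 5:V, 9:V, 10:V, 11:V, 12:T, 13:T, 14:T, 15:T, 16:V, 17:V, 18:V, 19:T, 20:T, 21:T, 22:T
edges: (12,1,cv); (12,9,cv); (12,11,cv); (13,3,cv); (13,9,cv); (13,10,cv); (14,5,cv); (14,10,cv); (14,11,cv); (15,9,cv); (15,10,cv); (15,11,cv); (19,0,cv); (19,16,cv); (19,18,cv); (20,2,cv); (20,16,cv); (20,17,cv); (21,3,cv); (21,17,cv); (21,18,cv); (22,16,cv); (22,17,cv); (22,18,cv)


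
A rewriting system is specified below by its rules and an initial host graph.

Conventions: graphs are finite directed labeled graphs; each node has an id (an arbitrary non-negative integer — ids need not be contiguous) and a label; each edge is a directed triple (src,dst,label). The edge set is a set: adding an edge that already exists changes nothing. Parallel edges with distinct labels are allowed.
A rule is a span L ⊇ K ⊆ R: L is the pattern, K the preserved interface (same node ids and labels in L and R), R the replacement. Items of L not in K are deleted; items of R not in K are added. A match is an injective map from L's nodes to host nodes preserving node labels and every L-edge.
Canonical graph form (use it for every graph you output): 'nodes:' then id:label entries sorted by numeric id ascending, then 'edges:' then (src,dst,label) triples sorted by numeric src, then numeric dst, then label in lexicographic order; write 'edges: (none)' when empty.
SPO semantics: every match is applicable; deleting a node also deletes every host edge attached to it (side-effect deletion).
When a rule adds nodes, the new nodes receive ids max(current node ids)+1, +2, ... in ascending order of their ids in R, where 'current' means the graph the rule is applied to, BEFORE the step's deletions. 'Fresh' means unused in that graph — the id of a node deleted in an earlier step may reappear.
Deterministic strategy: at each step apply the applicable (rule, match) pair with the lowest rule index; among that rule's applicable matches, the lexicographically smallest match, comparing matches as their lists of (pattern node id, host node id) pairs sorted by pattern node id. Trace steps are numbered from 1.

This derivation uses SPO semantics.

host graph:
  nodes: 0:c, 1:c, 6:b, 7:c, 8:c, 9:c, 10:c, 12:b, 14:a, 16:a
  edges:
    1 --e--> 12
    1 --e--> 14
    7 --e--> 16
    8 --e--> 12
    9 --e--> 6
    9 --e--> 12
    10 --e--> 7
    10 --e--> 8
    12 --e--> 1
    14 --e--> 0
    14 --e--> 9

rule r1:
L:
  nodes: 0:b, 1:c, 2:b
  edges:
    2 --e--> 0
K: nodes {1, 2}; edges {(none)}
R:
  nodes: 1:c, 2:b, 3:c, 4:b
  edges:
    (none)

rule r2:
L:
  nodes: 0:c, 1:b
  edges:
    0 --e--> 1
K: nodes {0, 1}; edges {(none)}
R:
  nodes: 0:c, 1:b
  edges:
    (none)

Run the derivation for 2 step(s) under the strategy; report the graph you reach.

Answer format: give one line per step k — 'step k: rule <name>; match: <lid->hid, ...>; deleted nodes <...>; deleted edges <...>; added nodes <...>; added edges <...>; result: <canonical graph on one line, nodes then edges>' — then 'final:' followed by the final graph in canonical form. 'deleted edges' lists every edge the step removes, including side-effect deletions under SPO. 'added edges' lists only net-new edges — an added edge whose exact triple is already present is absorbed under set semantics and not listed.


step 1: rule r2; match: 0->1, 1->12; deleted nodes (none); deleted edges (1,12,e); added nodes (none); added edges (none); result: nodes: 0:c, 1:c, 6:b, 7:c, 8:c, 9:c, 10:c, 12:b, 14:a, 16:a edges: (1,14,e); (7,16,e); (8,12,e); (9,6,e); (9,12,e); (10,7,e); (10,8,e); (12,1,e); (14,0,e); (14,9,e)
step 2: rule r2; match: 0->8, 1->12; deleted nodes (none); deleted edges (8,12,e); added nodes (none); added edges (none); result: nodes: 0:c, 1:c, 6:b, 7:c, 8:c, 9:c, 10:c, 12:b, 14:a, 16:a edges: (1,14,e); (7,16,e); (9,6,e); (9,12,e); (10,7,e); (10,8,e); (12,1,e); (14,0,e); (14,9,e)
final:
nodes: 0:c, 1:c, 6:b, 7:c, 8:c, 9:c, 10:c, 12:b, 14:a, 16:a
edges: (1,14,e); (7,16,e); (9,6,e); (9,12,e); (10,7,e); (10,8,e); (12,1,e); (14,0,e); (14,9,e)


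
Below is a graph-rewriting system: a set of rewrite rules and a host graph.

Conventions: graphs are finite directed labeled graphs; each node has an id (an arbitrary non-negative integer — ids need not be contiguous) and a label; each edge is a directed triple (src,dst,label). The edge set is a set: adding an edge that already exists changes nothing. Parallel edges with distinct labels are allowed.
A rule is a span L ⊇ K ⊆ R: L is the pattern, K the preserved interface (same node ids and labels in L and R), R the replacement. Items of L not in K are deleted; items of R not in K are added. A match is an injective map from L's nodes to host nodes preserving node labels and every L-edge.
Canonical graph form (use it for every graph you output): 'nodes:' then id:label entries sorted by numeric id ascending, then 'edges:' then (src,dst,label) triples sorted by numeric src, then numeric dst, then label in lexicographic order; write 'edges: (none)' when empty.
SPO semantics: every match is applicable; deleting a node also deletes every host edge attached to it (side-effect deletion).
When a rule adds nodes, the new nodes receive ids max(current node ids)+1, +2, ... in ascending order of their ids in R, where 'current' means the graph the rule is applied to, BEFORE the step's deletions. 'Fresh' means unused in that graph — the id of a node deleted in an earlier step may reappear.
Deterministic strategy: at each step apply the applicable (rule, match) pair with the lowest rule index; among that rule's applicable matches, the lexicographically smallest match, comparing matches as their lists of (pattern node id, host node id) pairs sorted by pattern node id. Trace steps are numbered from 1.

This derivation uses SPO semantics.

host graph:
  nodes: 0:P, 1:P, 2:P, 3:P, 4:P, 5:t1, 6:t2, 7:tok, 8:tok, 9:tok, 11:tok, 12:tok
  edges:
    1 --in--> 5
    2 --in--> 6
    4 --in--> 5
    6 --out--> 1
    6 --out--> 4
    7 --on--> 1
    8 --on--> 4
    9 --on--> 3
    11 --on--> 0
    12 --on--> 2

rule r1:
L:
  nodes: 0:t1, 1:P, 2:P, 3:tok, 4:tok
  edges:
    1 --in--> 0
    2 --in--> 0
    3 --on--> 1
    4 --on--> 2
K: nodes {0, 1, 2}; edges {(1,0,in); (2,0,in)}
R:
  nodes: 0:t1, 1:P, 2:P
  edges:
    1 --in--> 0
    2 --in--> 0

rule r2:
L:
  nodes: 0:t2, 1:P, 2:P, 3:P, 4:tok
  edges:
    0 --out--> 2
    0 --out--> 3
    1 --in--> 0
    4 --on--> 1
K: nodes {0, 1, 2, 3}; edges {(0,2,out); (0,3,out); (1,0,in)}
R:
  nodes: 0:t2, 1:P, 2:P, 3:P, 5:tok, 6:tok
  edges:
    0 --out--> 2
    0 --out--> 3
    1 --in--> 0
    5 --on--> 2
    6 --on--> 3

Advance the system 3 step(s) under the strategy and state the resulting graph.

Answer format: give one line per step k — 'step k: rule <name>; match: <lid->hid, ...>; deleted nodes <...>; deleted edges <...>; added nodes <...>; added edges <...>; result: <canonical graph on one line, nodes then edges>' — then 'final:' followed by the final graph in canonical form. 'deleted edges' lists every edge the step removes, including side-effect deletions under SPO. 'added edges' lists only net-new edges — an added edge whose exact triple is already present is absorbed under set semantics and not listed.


step 1: rule r1; match: 0->5, 1->1, 2->4, 3->7, 4->8; deleted nodes 7, 8; deleted edges (7,1,on); (8,4,on); added nodes (none); added edges (none); result: nodes: 0:P, 1:P, 2:P, 3:P, 4:P, 5:t1, 6:t2, 9:tok, 11:tok, 12:tok edges: (1,5,in); (2,6,in); (4,5,in); (6,1,out); (6,4,out); (9,3,on); (11,0,on); (12,2,on)
step 2: rule r2; match: 0->6, 1->2, 2->1, 3->4, 4->12; deleted nodes 12; deleted edges (12,2,on); added nodes 13, 14; added edges (13,1,on); (14,4,on); result: nodes: 0:P, 1:P, 2:P, 3:P, 4:P, 5:t1, 6:t2, 9:tok, 11:tok, 13:tok, 14:tok edges: (1,5,in); (2,6,in); (4,5,in); (6,1,out); (6,4,out); (9,3,on); (11,0,on); (13,1,on); (14,4,on)
step 3: rule r1; match: 0->5, 1->1, 2->4, 3->13, 4->14; deleted nodes 13, 14; deleted edges (13,1,on); (14,4,on); added nodes (none); added edges (none); result: nodes: 0:P, 1:P, 2:P, 3:P, 4:P, 5:t1, 6:t2, 9:tok, 11:tok edges: (1,5,in); (2,6,in); (4,5,in); (6,1,out); (6,4,out); (9,3,on); (11,0,on)
final:
nodes: 0:P, 1:P, 2:P, 3:P, 4:P, 5:t1, 6:t2, 9:tok, 11:tok
edges: (1,5,in); (2,6,in); (4,5,in); (6,1,out); (6,4,out); (9,3,on); (11,0,on)


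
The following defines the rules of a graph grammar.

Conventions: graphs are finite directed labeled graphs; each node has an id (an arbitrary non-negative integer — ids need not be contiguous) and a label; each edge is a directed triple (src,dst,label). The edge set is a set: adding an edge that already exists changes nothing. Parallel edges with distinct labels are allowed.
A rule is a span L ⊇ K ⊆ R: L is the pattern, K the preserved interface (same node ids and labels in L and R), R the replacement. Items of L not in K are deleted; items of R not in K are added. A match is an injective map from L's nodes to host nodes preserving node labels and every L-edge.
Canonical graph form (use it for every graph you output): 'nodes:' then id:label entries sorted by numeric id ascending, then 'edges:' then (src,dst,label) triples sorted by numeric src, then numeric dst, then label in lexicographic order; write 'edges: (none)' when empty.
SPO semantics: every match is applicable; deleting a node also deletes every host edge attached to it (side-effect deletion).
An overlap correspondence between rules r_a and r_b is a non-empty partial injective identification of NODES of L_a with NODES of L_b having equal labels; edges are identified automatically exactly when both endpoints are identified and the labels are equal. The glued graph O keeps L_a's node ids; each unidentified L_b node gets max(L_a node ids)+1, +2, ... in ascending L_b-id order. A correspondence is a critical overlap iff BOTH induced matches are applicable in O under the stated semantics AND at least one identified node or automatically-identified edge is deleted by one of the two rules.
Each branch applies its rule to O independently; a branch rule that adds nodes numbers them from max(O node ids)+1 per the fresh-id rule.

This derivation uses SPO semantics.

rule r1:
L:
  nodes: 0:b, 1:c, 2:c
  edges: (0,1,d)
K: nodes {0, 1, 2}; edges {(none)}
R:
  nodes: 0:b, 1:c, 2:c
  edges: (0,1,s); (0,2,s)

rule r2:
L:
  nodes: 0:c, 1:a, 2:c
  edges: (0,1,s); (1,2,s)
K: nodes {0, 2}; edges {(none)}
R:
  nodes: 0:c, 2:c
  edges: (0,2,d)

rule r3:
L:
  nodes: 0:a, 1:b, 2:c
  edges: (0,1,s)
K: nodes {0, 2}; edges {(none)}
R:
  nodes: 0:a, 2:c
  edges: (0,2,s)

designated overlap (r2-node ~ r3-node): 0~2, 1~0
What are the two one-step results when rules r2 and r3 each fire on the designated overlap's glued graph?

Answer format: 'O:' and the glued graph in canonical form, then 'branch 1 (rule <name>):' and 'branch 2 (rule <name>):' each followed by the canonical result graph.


O:
nodes: 0:c, 1:a, 2:c, 3:b
edges: (0,1,s); (1,2,s); (1,3,s)
branch 1 (rule r2):
nodes: 0:c, 2:c, 3:b
edges: (0,2,d)
branch 2 (rule r3):
nodes: 0:c, 1:a, 2:c
edges: (0,1,s); (1,0,s); (1,2,s)


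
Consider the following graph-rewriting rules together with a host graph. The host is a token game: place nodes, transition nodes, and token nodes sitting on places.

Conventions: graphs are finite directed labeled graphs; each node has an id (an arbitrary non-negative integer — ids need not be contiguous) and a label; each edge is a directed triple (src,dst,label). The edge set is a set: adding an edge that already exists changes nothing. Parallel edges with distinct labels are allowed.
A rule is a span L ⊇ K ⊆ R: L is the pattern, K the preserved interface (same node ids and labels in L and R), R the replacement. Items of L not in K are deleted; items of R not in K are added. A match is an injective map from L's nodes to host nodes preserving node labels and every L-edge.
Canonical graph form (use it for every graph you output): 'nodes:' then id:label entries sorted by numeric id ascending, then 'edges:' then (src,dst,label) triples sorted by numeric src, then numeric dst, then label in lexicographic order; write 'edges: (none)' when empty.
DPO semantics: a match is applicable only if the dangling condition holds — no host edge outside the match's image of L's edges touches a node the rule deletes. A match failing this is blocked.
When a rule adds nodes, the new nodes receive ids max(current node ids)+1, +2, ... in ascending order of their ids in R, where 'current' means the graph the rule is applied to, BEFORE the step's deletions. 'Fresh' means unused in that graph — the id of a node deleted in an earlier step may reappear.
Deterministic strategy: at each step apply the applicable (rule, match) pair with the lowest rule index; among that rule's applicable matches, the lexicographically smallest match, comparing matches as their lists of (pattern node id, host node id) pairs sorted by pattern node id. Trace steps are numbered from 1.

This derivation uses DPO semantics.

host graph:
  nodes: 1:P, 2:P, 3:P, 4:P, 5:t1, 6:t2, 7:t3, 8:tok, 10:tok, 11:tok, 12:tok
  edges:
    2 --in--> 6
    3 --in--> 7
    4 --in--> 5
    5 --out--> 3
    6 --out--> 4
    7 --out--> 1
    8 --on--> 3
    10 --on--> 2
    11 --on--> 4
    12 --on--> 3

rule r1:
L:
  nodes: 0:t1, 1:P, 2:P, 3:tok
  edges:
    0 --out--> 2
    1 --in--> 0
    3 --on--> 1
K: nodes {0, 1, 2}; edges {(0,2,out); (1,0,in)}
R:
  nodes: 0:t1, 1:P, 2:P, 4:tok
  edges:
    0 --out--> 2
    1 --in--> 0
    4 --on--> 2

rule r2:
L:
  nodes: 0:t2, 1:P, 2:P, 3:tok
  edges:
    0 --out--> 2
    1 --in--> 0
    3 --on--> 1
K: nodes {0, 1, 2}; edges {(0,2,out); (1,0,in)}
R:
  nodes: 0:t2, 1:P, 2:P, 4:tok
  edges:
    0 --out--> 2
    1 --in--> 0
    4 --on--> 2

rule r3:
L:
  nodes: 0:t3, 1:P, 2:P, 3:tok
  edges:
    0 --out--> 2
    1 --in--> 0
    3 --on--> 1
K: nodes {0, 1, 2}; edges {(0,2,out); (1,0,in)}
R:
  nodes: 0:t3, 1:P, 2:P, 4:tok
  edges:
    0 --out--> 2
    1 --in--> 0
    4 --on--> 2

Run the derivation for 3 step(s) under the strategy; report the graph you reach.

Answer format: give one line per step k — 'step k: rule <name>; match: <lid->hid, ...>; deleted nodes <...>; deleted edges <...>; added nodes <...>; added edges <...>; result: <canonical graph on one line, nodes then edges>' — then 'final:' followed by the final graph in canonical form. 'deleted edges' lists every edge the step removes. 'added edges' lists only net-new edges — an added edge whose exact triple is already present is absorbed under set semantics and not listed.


step 1: rule r1; match: 0->5, 1->4, 2->3, 3->11; deleted nodes 11; deleted edges (11,4,on); added nodes 13; added edges (13,3,on); result: nodes: 1:P, 2:P, 3:P, 4:P, 5:t1, 6:t2, 7:t3, 8:tok, 10:tok, 12:tok, 13:tok edges: (2,6,in); (3,7,in); (4,5,in); (5,3,out); (6,4,out); (7,1,out); (8,3,on); (10,2,on); (12,3,on); (13,3,on)
step 2: rule r2; match: 0->6, 1->2, 2->4, 3->10; deleted nodes 10; deleted edges (10,2,on); added nodes 14; added edges (14,4,on); result: nodes: 1:P, 2:P, 3:P, 4:P, 5:t1, 6:t2, 7:t3, 8:tok, 12:tok, 13:tok, 14:tok edges: (2,6,in); (3,7,in); (4,5,in); (5,3,out); (6,4,out); (7,1,out); (8,3,on); (12,3,on); (13,3,on); (14,4,on)
step 3: rule r1; match: 0->5, 1->4, 2->3, 3->14; deleted nodes 14; deleted edges (14,4,on); added nodes 15; added edges (15,3,on); result: nodes: 1:P, 2:P, 3:P, 4:P, 5:t1, 6:t2, 7:t3, 8:tok, 12:tok, 13:tok, 15:tok edges: (2,6,in); (3,7,in); (4,5,in); (5,3,out); (6,4,out); (7,1,out); (8,3,on); (12,3,on); (13,3,on); (15,3,on)
final:
nodes: 1:P, 2:P, 3:P, 4:P, 5:t1, 6:t2, 7:t3, 8:tok, 12:tok, 13:tok, 15:tok
edges: (2,6,in); (3,7,in); (4,5,in); (5,3,out); (6,4,out); (7,1,out); (8,3,on); (12,3,on); (13,3,on); (15,3,on)


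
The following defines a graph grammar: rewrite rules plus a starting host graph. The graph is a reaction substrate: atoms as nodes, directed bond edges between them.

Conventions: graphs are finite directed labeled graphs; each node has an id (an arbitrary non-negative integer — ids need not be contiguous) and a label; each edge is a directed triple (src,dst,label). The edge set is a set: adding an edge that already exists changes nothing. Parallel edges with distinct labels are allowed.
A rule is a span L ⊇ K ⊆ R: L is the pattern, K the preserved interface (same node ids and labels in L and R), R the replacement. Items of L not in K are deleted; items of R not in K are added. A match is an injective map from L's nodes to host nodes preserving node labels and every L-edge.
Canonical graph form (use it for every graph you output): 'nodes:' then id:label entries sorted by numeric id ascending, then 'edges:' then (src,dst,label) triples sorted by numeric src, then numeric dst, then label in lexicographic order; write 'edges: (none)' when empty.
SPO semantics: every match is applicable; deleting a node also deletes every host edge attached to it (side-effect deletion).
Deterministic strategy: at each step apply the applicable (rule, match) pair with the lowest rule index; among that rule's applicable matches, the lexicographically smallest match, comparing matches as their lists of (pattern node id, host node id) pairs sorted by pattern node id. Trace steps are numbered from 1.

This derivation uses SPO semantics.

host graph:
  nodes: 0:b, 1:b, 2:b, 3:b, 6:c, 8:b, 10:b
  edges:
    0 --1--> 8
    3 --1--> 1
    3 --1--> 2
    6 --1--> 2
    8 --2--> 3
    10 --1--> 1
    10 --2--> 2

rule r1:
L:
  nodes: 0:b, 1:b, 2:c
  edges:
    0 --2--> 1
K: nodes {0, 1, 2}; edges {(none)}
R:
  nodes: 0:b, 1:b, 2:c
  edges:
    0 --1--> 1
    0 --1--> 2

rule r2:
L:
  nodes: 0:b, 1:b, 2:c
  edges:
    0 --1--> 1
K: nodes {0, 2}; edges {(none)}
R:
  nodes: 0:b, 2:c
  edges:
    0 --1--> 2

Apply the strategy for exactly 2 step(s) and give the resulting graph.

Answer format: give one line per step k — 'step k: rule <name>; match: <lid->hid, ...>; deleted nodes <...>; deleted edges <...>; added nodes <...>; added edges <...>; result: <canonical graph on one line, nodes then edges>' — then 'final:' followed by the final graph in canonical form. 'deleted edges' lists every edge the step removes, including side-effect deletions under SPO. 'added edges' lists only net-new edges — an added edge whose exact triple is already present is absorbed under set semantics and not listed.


step 1: rule r1; match: 0->8, 1->3, 2->6; deleted nodes (none); deleted edges (8,3,2); added nodes (none); added edges (8,3,1); (8,6,1); result: nodes: 0:b, 1:b, 2:b, 3:b, 6:c, 8:b, 10:b edges: (0,8,1); (3,1,1); (3,2,1); (6,2,1); (8,3,1); (8,6,1); (10,1,1); (10,2,2)
step 2: rule r1; match: 0->10, 1->2, 2->6; deleted nodes (none); deleted edges (10,2,2); added nodes (none); added edges (10,2,1); (10,6,1); result: nodes: 0:b, 1:b, 2:b, 3:b, 6:c, 8:b, 10:b edges: (0,8,1); (3,1,1); (3,2,1); (6,2,1); (8,3,1); (8,6,1); (10,1,1); (10,2,1); (10,6,1)
final:
nodes: 0:b, 1:b, 2:b, 3:b, 6:c, 8:b, 10:b
edges: (0,8,1); (3,1,1); (3,2,1); (6,2,1); (8,3,1); (8,6,1); (10,1,1); (10,2,1); (10,6,1)


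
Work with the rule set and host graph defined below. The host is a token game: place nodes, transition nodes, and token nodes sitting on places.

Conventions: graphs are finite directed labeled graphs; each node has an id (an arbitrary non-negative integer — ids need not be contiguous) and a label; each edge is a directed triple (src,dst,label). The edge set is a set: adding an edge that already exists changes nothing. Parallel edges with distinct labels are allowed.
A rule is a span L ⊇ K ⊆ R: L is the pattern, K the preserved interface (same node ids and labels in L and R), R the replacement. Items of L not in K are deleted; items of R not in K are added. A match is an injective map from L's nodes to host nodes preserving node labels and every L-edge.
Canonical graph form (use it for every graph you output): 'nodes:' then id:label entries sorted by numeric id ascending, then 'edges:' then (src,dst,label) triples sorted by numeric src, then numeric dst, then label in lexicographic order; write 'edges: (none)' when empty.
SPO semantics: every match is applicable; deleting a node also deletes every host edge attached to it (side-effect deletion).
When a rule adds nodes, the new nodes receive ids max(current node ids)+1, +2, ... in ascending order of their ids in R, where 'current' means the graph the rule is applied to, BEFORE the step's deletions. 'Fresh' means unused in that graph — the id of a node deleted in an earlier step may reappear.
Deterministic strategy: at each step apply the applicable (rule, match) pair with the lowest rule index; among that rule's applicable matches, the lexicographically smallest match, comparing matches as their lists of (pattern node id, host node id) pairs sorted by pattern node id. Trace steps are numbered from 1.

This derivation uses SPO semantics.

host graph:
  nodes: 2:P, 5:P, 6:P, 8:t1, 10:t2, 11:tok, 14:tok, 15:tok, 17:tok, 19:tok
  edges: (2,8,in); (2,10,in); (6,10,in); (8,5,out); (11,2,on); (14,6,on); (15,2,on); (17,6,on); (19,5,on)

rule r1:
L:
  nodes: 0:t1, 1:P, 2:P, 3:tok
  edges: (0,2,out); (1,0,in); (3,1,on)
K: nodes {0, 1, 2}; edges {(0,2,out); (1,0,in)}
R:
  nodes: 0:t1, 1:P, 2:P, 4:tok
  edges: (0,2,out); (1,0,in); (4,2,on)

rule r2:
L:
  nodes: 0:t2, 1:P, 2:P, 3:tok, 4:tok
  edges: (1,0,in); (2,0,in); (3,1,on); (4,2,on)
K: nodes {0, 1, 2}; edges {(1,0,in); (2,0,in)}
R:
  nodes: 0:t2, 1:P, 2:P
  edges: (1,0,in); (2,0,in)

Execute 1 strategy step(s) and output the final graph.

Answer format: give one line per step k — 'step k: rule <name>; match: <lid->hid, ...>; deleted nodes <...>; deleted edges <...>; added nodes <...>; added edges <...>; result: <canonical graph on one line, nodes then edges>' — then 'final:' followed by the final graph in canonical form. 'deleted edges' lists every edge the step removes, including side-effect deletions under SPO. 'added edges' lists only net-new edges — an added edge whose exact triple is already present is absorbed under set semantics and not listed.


step 1: rule r1; match: 0->8, 1->2, 2->5, 3->11; deleted nodes 11; deleted edges (11,2,on); added nodes 20; added edges (20,5,on); result: nodes: 2:P, 5:P, 6:P, 8:t1, 10:t2, 14:tok, 15:tok, 17:tok, 19:tok, 20:tok edges: (2,8,in); (2,10,in); (6,10,in); (8,5,out); (14,6,on); (15,2,on); (17,6,on); (19,5,on); (20,5,on)
final:
nodes: 2:P, 5:P, 6:P, 8:t1, 10:t2, 14:tok, 15:tok, 17:tok, 19:tok, 20:tok
edges: (2,8,in); (2,10,in); (6,10,in); (8,5,out); (14,6,on); (15,2,on); (17,6,on); (19,5,on); (20,5,on)


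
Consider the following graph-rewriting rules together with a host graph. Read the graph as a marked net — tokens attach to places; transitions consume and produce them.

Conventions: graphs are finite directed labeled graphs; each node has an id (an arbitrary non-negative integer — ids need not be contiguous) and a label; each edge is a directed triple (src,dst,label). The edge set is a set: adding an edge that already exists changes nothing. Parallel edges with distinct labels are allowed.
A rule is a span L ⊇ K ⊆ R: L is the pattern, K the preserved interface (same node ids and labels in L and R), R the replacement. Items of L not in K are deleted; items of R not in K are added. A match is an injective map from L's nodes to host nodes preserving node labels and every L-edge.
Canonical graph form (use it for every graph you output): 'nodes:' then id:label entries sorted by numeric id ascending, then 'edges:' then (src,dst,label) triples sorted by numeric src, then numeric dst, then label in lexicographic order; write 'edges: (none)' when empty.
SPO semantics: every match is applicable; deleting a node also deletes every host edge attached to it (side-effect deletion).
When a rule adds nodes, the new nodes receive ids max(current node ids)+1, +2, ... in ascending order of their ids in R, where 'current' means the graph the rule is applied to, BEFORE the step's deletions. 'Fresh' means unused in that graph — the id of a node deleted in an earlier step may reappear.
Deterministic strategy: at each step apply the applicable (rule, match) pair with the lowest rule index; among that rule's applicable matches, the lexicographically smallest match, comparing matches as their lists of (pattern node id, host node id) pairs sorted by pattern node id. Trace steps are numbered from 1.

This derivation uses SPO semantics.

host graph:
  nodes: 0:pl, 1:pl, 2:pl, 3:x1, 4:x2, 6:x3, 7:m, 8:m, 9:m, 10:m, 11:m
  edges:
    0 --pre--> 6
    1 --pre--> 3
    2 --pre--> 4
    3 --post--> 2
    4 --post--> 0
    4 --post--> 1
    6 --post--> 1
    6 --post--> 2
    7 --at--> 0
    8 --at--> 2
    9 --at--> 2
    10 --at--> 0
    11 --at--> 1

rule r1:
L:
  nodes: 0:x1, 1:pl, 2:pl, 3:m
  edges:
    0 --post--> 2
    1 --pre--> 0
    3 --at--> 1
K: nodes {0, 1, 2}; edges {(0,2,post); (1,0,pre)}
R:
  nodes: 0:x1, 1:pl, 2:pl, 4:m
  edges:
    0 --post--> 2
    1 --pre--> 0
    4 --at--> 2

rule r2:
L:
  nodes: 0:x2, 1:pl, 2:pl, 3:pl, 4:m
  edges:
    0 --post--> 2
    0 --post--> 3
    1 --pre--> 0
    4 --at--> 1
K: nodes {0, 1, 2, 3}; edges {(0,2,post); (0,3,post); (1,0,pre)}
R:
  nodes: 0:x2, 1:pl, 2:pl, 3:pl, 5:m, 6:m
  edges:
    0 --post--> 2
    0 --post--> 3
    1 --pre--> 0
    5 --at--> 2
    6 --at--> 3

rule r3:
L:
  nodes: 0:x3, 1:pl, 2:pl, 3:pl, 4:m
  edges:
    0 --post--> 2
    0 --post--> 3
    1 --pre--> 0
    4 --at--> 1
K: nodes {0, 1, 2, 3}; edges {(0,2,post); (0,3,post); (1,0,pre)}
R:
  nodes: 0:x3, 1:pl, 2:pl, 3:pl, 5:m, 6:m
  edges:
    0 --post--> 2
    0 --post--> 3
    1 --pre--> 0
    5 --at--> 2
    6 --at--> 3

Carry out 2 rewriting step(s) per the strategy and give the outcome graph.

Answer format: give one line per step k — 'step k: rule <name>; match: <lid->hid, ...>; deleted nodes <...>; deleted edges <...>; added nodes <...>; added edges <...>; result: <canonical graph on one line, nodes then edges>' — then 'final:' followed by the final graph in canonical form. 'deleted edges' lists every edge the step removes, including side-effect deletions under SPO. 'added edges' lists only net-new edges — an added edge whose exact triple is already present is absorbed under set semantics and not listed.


step 1: rule r1; match: 0->3, 1->1, 2->2, 3->11; deleted nodes 11; deleted edges (11,1,at); added nodes 12; added edges (12,2,at); result: nodes: 0:pl, 1:pl, 2:pl, 3:x1, 4:x2, 6:x3, 7:m, 8:m, 9:m, 10:m, 12:m edges: (0,6,pre); (1,3,pre); (2,4,pre); (3,2,post); (4,0,post); (4,1,post); (6,1,post); (6,2,post); (7,0,at); (8,2,at); (9,2,at); (10,0,at); (12,2,at)
step 2: rule r2; match: 0->4, 1->2, 2->0, 3->1, 4->8; deleted nodes 8; deleted edges (8,2,at); added nodes 13, 14; added edges (13,0,at); (14,1,at); result: nodes: 0:pl, 1:pl, 2:pl, 3:x1, 4:x2, 6:x3, 7:m, 9:m, 10:m, 12:m, 13:m, 14:m edges: (0,6,pre); (1,3,pre); (2,4,pre); (3,2,post); (4,0,post); (4,1,post); (6,1,post); (6,2,post); (7,0,at); (9,2,at); (10,0,at); (12,2,at); (13,0,at); (14,1,at)
final:
nodes: 0:pl, 1:pl, 2:pl, 3:x1, 4:x2, 6:x3, 7:m, 9:m, 10:m, 12:m, 13:m, 14:m
edges: (0,6,pre); (1,3,pre); (2,4,pre); (3,2,post); (4,0,post); (4,1,post); (6,1,post); (6,2,post); (7,0,at); (9,2,at); (10,0,at); (12,2,at); (13,0,at); (14,1,at)


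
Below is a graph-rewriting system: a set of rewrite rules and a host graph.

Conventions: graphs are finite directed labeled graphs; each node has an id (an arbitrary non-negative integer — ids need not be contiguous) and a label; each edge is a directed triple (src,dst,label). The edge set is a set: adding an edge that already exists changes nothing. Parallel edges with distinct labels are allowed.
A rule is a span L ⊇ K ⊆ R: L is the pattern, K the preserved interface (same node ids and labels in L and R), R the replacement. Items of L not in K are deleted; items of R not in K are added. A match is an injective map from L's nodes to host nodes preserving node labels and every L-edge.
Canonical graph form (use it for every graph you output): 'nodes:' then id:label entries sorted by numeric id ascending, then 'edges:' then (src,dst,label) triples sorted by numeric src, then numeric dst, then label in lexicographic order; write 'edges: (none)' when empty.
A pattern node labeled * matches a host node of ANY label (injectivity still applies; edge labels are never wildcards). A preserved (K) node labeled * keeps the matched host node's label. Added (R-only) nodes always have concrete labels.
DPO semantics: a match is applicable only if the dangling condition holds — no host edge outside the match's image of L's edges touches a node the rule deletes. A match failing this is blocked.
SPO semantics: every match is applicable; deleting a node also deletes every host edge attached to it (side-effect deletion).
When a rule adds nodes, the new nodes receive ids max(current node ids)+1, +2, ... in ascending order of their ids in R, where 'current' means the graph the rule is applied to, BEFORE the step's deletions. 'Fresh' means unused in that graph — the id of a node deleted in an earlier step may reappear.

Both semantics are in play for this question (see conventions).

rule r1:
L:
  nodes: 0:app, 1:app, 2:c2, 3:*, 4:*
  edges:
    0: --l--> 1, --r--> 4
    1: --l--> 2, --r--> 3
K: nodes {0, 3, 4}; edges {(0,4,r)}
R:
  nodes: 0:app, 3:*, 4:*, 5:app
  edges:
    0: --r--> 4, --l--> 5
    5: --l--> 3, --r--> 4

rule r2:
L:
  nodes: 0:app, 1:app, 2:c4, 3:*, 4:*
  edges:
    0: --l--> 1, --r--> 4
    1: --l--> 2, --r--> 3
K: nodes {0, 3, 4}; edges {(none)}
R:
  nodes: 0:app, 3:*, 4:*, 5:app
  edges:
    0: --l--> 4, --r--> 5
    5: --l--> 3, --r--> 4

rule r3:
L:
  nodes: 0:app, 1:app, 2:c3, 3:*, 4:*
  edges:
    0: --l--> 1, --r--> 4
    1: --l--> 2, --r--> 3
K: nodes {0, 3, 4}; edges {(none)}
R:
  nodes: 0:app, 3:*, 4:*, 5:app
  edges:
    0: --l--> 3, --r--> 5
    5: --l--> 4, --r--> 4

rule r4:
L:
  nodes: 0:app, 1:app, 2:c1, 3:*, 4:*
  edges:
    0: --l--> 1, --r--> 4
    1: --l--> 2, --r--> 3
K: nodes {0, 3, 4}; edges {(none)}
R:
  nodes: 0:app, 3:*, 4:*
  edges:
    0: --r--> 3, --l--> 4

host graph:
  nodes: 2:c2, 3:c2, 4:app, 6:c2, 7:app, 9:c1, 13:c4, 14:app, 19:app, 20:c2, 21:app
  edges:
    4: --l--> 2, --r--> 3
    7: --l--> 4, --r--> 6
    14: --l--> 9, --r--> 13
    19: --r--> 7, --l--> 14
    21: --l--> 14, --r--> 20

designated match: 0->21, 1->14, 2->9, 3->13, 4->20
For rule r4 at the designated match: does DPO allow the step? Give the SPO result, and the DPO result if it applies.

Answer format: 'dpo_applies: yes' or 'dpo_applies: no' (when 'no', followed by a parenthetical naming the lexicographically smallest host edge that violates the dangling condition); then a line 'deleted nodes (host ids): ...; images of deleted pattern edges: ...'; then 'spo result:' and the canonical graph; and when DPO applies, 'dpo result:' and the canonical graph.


dpo_applies: no
(the rule deletes node 14, which keeps host edge (19,14,l) outside the match image — the dangling condition fails, DPO blocks; SPO proceeds and side-deletes such edges)
deleted nodes (host ids): 9, 14; images of deleted pattern edges: (14,9,l); (14,13,r); (21,14,l); (21,20,r)
spo result:
nodes: 2:c2, 3:c2, 4:app, 6:c2, 7:app, 13:c4, 19:app, 20:c2, 21:app
edges: (4,2,l); (4,3,r); (7,4,l); (7,6,r); (19,7,r); (21,13,r); (21,20,l)


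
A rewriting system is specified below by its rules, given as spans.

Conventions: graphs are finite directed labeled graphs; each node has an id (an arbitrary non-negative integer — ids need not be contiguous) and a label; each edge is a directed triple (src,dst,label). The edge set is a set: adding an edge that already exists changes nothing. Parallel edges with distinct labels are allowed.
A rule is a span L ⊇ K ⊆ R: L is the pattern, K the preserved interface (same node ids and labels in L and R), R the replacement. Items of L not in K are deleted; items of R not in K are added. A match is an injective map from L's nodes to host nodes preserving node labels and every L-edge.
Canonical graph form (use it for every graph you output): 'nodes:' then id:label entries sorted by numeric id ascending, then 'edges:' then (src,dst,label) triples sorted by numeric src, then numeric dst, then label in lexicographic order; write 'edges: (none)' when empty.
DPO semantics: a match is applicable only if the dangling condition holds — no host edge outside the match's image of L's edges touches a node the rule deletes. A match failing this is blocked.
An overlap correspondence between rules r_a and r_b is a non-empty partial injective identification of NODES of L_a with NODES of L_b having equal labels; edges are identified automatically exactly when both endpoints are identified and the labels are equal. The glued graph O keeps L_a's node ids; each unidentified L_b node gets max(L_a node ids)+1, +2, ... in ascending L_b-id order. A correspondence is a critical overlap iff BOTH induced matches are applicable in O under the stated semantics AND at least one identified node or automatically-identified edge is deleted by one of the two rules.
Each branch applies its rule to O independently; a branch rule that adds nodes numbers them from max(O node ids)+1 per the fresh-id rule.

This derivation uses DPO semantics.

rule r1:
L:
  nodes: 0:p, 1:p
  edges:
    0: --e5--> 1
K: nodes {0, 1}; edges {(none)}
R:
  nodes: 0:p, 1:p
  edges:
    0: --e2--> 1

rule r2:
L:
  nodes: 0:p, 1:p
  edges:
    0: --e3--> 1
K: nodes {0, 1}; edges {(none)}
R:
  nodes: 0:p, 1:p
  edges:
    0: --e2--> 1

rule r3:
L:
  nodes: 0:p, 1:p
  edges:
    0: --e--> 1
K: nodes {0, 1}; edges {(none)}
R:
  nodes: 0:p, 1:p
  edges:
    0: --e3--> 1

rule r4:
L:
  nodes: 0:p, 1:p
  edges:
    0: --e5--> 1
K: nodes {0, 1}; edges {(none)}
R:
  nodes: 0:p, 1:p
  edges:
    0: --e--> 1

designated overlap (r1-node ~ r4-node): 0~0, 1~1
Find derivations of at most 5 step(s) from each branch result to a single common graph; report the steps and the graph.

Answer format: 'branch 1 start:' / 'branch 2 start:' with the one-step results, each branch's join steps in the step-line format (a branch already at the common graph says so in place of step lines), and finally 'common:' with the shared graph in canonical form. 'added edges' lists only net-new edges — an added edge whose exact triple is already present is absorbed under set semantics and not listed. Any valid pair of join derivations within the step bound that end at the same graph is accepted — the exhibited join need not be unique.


branch 1 start:
nodes: 0:p, 1:p
edges: (0,1,e2)
branch 2 start:
nodes: 0:p, 1:p
edges: (0,1,e)
branch 1: already at the common graph (0 steps)
branch 2 step 1: rule r3; match: 0->0, 1->1; deleted nodes (none); deleted edges (0,1,e); added nodes (none); added edges (0,1,e3); result: nodes: 0:p, 1:p edges: (0,1,e3)
branch 2 step 2: rule r2; match: 0->0, 1->1; deleted nodes (none); deleted edges (0,1,e3); added nodes (none); added edges (0,1,e2); result: nodes: 0:p, 1:p edges: (0,1,e2)
common:
nodes: 0:p, 1:p
edges: (0,1,e2)
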